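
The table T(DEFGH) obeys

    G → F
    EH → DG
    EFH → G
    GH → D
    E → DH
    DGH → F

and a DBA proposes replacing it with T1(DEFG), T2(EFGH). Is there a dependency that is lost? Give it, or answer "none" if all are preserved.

Check GH → D: no single fragment contains all of {DGH}, and the restricted closure of {GH} across the fragments never reaches {D}.
G → F is preserved.
EH → DG is preserved.
EFH → G is preserved.
E → DH is preserved.
DGH → F is preserved.

GH → D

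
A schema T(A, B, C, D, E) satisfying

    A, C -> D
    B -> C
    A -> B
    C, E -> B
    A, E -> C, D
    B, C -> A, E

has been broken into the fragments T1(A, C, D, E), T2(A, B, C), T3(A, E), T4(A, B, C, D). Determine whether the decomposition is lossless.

Yes

Chase test. Columns are A, B, C, D, E; row i has aⱼ where attribute j ∈ Ti, else bᵢⱼ.
Initial tableau (one row per fragment):
  row 1: a1 b12 a3 a4 a5
  row 2: a1 a2 a3 b24 b25
  row 3: a1 b32 b33 b34 a5
  row 4: a1 a2 a3 a4 b45
Rows 1 and 2 agree on A, C; apply A, C→D and equate their D entries.
Rows 1 and 2 agree on A; apply A→B and equate their B entries.
Rows 1 and 3 agree on A; apply A→B and equate their B entries.
Rows 1 and 3 agree on A, E; apply A, E→C, D and equate their C, D entries.
Rows 1 and 2 agree on B, C; apply B, C→A, E and equate their A, E entries.
Rows 1 and 4 agree on B, C; apply B, C→A, E and equate their A, E entries.
Row 1 is now all distinguished symbols — the join is lossless.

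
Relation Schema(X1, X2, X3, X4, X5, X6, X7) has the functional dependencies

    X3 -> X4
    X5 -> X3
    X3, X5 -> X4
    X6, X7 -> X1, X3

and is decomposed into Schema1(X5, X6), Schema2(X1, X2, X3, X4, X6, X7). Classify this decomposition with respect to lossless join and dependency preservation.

Lossless test: (X6)⁺ = {X6}, which is a superkey of neither fragment — lossy.
Dependency preservation: the restricted closure of {X5} across the fragments never reaches {X3}, so X5 → X3 cannot be enforced without a join — not preserved.

lossy and not dependency-preserving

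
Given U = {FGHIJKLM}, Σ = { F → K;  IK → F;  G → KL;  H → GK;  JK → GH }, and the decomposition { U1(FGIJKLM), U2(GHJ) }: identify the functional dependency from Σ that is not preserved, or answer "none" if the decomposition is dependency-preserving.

none

F → K lies within U1.
IK → F lies within U1.
G → KL lies within U1.
H → GK: restricted closure across fragments reaches GK.
JK → GH: restricted closure across fragments reaches GH.
Every dependency is enforceable on the fragments, so the decomposition is dependency-preserving.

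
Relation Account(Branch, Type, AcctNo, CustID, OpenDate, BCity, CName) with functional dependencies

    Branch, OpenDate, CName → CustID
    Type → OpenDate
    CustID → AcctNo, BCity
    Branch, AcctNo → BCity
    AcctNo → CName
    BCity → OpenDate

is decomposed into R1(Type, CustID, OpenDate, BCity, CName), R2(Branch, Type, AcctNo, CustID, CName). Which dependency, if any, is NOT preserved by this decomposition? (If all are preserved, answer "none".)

Check Branch, OpenDate, CName → CustID: no single fragment contains all of {Branch, CustID, OpenDate, CName}, and the restricted closure of {Branch, OpenDate, CName} across the fragments never reaches {CustID}.
Type → OpenDate is preserved.
CustID → AcctNo, BCity is preserved.
Branch, AcctNo → BCity is preserved.
AcctNo → CName is preserved.
BCity → OpenDate is preserved.

Branch, OpenDate, CName → CustID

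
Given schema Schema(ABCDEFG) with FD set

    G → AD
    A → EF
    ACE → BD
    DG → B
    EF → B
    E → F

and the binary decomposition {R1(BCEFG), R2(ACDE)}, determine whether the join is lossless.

No

Common attributes: R1 ∩ R2 = {CE}.
Closure of {CE}: E → F applies, adding F; EF → B applies, adding B. So (CE)⁺ = {BCEF}.
The closure contains neither all of R1 = {BCEFG} nor all of R2 = {ACDE}, so the common attributes are not a superkey of either fragment. The join is lossy.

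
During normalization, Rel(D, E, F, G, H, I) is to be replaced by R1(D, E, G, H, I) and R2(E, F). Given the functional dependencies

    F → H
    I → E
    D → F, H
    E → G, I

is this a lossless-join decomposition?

Common attributes: R1 ∩ R2 = {E}.
Closure of {E}: E → G, I applies, adding G, I. So (E)⁺ = {E, G, I}.
The closure contains neither all of R1 = {D, E, G, H, I} nor all of R2 = {E, F}, so the common attributes are not a superkey of either fragment. The join is lossy.

No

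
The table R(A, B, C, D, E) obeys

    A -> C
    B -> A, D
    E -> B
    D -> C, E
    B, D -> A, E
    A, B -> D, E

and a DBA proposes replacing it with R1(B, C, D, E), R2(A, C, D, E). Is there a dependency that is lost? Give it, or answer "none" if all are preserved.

none

A → C lies within R2.
B → A, D: restricted closure across fragments reaches A, D.
E → B lies within R1.
D → C, E lies within R1.
B, D → A, E: restricted closure across fragments reaches A, E.
A, B → D, E: restricted closure across fragments reaches D, E.
Every dependency is enforceable on the fragments, so the decomposition is dependency-preserving.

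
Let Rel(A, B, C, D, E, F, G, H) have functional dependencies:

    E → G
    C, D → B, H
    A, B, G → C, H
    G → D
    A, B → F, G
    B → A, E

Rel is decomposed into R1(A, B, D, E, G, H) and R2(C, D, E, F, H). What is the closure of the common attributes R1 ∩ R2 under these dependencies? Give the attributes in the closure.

R1 ∩ R2 = {D, E, H}.
E → G applies, adding G
Closure: {D, E, G, H}.

D, E, G, H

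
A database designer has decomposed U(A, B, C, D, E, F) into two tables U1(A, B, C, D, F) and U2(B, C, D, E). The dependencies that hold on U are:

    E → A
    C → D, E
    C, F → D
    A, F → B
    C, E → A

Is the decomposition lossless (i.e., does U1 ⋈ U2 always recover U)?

Yes

Common attributes: U1 ∩ U2 = {B, C, D}.
Closure of {B, C, D}: C → D, E applies, adding E; C, E → A applies, adding A. So (B, C, D)⁺ = {A, B, C, D, E}.
This closure contains every attribute of U2, so U1 ∩ U2 → U2. The join is lossless.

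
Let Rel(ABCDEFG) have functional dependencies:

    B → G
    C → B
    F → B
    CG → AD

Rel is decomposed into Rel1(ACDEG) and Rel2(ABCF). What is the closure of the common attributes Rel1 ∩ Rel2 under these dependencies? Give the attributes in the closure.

ABCDG

Rel1 ∩ Rel2 = {AC}.
C → B applies, adding B
B → G applies, adding G
CG → AD applies, adding D
Closure: {ABCDG}.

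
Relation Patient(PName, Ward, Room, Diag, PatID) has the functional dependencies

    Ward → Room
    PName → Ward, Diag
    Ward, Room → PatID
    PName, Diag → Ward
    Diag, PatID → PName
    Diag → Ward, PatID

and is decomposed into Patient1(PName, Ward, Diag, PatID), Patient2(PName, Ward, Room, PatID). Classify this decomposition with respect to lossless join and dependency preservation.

Lossless test: (PName, Ward, PatID)⁺ = {PName, Ward, Room, Diag, PatID}, which contains all of one fragment — lossless.
Dependency preservation: every FD's attributes lie within a single fragment, so each can be enforced locally — preserved.

lossless and dependency-preserving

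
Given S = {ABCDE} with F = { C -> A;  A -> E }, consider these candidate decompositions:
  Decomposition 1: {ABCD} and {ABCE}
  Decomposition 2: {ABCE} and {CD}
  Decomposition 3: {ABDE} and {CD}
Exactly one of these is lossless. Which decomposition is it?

Decomposition 1

Decomposition 1: common = {ABC}, closure = {ABCE} → lossless.
Decomposition 2: common = {C}, closure = {ACE} → lossy.
Decomposition 3: common = {D}, closure = {D} → lossy.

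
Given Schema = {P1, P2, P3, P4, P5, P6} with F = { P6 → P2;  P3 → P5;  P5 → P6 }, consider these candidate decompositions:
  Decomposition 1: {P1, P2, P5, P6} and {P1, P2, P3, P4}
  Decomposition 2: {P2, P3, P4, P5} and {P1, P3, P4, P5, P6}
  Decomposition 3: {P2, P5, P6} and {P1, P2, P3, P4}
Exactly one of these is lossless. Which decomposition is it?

Decomposition 1: common = {P1, P2}, closure = {P1, P2} → lossy.
Decomposition 2: common = {P3, P4, P5}, closure = {P2, P3, P4, P5, P6} → lossless.
Decomposition 3: common = {P2}, closure = {P2} → lossy.

Decomposition 2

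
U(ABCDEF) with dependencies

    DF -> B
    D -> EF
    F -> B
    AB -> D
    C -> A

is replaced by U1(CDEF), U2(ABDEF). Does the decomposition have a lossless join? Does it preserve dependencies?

lossy and not dependency-preserving

Lossless test: (DEF)⁺ = {BDEF}, which is a superkey of neither fragment — lossy.
Dependency preservation: the restricted closure of {C} across the fragments never reaches {A}, so C → A cannot be enforced without a join — not preserved.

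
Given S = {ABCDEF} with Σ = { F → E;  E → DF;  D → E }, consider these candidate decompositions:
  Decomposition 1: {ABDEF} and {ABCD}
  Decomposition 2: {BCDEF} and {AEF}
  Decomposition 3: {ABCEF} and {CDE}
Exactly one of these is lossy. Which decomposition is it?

Decomposition 1: common = {ABD}, closure = {ABDEF} → lossless.
Decomposition 2: common = {EF}, closure = {DEF} → lossy.
Decomposition 3: common = {CE}, closure = {CDEF} → lossless.

Decomposition 2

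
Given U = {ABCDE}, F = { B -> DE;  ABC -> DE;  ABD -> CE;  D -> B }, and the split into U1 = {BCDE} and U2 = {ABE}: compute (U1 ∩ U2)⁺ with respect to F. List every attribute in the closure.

U1 ∩ U2 = {BE}.
B → DE applies, adding D
Closure: {BDE}.

BDE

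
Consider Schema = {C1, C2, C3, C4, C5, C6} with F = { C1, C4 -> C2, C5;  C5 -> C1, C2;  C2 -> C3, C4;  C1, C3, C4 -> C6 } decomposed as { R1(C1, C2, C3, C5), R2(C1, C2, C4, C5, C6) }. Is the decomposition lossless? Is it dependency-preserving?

lossless and dependency-preserving

Lossless test: (C1, C2, C5)⁺ = {C1, C2, C3, C4, C5, C6}, which contains all of one fragment — lossless.
Dependency preservation: C2 → C3, C4; C1, C3, C4 → C6 are not contained in any single fragment, but the restricted closure of each left-hand side across the fragments still reaches the right-hand side; the remaining FDs each lie inside some fragment. All dependencies are preserved.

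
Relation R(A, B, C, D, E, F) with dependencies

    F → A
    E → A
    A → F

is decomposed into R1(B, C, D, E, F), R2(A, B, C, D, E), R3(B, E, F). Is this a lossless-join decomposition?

Chase test. Columns are A, B, C, D, E, F; row i has aⱼ where attribute j ∈ Ri, else bᵢⱼ.
Initial tableau (one row per fragment):
  row 1: b11 a2 a3 a4 a5 a6
  row 2: a1 a2 a3 a4 a5 b26
  row 3: b31 a2 b33 b34 a5 a6
Rows 1 and 3 agree on F; apply F→A and equate their A entries.
Rows 1 and 2 agree on E; apply E→A and equate their A entries.
Rows 1 and 2 agree on A; apply A→F and equate their F entries.
Row 1 is now all distinguished symbols — the join is lossless.

Yes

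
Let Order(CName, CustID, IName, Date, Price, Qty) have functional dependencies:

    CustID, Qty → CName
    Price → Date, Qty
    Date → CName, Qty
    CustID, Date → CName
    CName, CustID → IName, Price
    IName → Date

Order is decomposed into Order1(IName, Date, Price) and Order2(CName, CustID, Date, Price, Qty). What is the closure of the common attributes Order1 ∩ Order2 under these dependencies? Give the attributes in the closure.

Order1 ∩ Order2 = {Date, Price}.
Price → Date, Qty applies, adding Qty
Date → CName, Qty applies, adding CName
Closure: {CName, Date, Price, Qty}.

CName, Date, Price, Qty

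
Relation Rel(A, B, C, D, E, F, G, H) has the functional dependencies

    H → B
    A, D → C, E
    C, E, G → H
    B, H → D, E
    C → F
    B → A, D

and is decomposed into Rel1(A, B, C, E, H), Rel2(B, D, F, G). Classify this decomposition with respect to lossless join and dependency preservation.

lossy and not dependency-preserving

Lossless test: (B)⁺ = {A, B, C, D, E, F}, which is a superkey of neither fragment — lossy.
Dependency preservation: the restricted closure of {A, D} across the fragments never reaches {C, E}, so A, D → C, E cannot be enforced without a join — not preserved.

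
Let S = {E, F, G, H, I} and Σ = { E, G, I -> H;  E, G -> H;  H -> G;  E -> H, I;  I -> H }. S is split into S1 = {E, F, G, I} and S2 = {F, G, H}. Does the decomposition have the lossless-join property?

Common attributes: S1 ∩ S2 = {F, G}.
No dependency enlarges {F, G}, so (F, G)⁺ = {F, G}.
The closure contains neither all of S1 = {E, F, G, I} nor all of S2 = {F, G, H}, so the common attributes are not a superkey of either fragment. The join is lossy.

No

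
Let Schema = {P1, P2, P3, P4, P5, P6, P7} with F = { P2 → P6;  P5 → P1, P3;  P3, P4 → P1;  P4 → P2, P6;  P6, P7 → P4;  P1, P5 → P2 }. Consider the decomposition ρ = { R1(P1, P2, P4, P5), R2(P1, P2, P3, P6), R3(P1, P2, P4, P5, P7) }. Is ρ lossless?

No

Chase test. Columns are P1, P2, P3, P4, P5, P6, P7; row i has aⱼ where attribute j ∈ Ri, else bᵢⱼ.
Initial tableau (one row per fragment):
  row 1: a1 a2 b13 a4 a5 b16 b17
  row 2: a1 a2 a3 b24 b25 a6 b27
  row 3: a1 a2 b33 a4 a5 b36 a7
Rows 1 and 2 agree on P2; apply P2→P6 and equate their P6 entries.
Rows 1 and 3 agree on P2; apply P2→P6 and equate their P6 entries.
Rows 1 and 3 agree on P5; apply P5→P1, P3 and equate their P1, P3 entries.
No row becomes fully distinguished — the join is lossy.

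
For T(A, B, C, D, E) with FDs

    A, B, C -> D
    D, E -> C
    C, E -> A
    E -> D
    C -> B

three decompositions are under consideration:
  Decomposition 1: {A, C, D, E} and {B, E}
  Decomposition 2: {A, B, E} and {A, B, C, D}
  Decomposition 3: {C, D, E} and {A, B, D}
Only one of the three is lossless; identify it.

Decomposition 1

Decomposition 1: common = {E}, closure = {A, B, C, D, E} → lossless.
Decomposition 2: common = {A, B}, closure = {A, B} → lossy.
Decomposition 3: common = {D}, closure = {D} → lossy.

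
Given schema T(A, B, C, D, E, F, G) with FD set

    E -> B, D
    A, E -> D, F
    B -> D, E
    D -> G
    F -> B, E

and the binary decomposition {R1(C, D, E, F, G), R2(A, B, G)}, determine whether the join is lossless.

No

Common attributes: R1 ∩ R2 = {G}.
No dependency enlarges {G}, so (G)⁺ = {G}.
The closure contains neither all of R1 = {C, D, E, F, G} nor all of R2 = {A, B, G}, so the common attributes are not a superkey of either fragment. The join is lossy.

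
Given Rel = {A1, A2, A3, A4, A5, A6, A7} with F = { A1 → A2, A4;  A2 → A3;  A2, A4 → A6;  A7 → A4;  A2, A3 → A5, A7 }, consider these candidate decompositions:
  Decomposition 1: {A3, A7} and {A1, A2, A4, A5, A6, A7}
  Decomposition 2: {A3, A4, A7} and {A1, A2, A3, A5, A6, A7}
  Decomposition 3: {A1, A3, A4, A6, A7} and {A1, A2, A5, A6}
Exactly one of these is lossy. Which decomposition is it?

Decomposition 1: common = {A7}, closure = {A4, A7} → lossy.
Decomposition 2: common = {A3, A7}, closure = {A3, A4, A7} → lossless.
Decomposition 3: common = {A1, A6}, closure = {A1, A2, A3, A4, A5, A6, A7} → lossless.

Decomposition 1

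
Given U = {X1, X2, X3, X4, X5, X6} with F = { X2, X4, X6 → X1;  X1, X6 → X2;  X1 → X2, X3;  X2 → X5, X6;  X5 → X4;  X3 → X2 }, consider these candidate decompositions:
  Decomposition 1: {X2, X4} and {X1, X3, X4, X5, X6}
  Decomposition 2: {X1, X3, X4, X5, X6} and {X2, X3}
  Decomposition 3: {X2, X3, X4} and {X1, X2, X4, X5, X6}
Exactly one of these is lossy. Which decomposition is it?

Decomposition 1: common = {X4}, closure = {X4} → lossy.
Decomposition 2: common = {X3}, closure = {X1, X2, X3, X4, X5, X6} → lossless.
Decomposition 3: common = {X2, X4}, closure = {X1, X2, X3, X4, X5, X6} → lossless.

Decomposition 1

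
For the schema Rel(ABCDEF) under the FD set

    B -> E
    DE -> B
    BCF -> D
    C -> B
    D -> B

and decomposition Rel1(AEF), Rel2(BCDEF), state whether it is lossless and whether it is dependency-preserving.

lossy but dependency-preserving

Lossless test: (EF)⁺ = {EF}, which is a superkey of neither fragment — lossy.
Dependency preservation: every FD's attributes lie within a single fragment, so each can be enforced locally — preserved.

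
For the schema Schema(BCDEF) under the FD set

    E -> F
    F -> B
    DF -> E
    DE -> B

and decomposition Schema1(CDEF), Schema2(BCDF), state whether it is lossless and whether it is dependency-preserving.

lossless and dependency-preserving

Lossless test: (CDF)⁺ = {BCDEF}, which contains all of one fragment — lossless.
Dependency preservation: DE → B is not contained in any single fragment, but the restricted closure of its left-hand side across the fragments still reaches the right-hand side; the remaining FDs each lie inside some fragment. All dependencies are preserved.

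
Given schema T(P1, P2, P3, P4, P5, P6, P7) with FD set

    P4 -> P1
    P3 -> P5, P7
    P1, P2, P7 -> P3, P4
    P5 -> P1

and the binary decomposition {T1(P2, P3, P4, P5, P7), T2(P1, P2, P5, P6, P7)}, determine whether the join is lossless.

Yes

Common attributes: T1 ∩ T2 = {P2, P5, P7}.
Closure of {P2, P5, P7}: P5 → P1 applies, adding P1; P1, P2, P7 → P3, P4 applies, adding P3, P4. So (P2, P5, P7)⁺ = {P1, P2, P3, P4, P5, P7}.
This closure contains every attribute of T1, so T1 ∩ T2 → T1. The join is lossless.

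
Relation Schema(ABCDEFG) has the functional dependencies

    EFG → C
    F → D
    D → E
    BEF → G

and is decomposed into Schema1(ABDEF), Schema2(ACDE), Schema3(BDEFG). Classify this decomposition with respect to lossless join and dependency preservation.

Lossless test (chase): Rows 1 and 3 agree on BEF; apply BEF→G and equate their G entries. Rows 1 and 3 agree on EFG; apply EFG→C and equate their C entries. No row becomes fully distinguished — the join is lossy.
Dependency preservation: the restricted closure of {EFG} across the fragments never reaches {C}, so EFG → C cannot be enforced without a join — not preserved.

lossy and not dependency-preserving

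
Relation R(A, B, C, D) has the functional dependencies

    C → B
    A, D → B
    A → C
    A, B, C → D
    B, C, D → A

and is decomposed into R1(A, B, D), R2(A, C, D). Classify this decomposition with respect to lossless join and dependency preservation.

Lossless test: (A, D)⁺ = {A, B, C, D}, which contains all of one fragment — lossless.
Dependency preservation: the restricted closure of {C} across the fragments never reaches {B}, so C → B cannot be enforced without a join — not preserved.

lossless but not dependency-preserving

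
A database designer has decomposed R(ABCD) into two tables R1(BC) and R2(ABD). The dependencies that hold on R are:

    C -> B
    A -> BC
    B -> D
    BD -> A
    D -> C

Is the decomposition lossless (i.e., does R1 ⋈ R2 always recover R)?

Common attributes: R1 ∩ R2 = {B}.
Closure of {B}: B → D applies, adding D; BD → A applies, adding A; D → C applies, adding C. So (B)⁺ = {ABCD}.
This closure contains every attribute of R1, so R1 ∩ R2 → R1. The join is lossless.

Yes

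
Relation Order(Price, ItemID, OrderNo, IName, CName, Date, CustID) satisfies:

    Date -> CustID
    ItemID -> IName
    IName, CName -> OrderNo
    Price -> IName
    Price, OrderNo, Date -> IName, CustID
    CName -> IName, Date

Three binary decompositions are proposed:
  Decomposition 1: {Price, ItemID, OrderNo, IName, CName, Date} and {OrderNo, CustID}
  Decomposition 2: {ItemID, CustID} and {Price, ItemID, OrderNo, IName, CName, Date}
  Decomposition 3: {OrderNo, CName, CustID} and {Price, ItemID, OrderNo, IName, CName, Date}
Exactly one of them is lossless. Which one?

Decomposition 1: common = {OrderNo}, closure = {OrderNo} → lossy.
Decomposition 2: common = {ItemID}, closure = {ItemID, IName} → lossy.
Decomposition 3: common = {OrderNo, CName}, closure = {OrderNo, IName, CName, Date, CustID} → lossless.

Decomposition 3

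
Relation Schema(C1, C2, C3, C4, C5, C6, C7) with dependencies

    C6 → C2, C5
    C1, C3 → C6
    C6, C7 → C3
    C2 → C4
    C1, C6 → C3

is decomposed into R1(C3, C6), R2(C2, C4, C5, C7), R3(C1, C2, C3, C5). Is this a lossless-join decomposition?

Chase test. Columns are C1, C2, C3, C4, C5, C6, C7; row i has aⱼ where attribute j ∈ Ri, else bᵢⱼ.
Initial tableau (one row per fragment):
  row 1: b11 b12 a3 b14 b15 a6 b17
  row 2: b21 a2 b23 a4 a5 b26 a7
  row 3: a1 a2 a3 b34 a5 b36 b37
Rows 2 and 3 agree on C2; apply C2→C4 and equate their C4 entries.
No row becomes fully distinguished — the join is lossy.

No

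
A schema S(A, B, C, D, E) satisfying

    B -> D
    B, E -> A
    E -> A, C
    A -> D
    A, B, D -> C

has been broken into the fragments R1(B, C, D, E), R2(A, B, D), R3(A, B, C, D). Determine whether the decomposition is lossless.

No

Chase test. Columns are A, B, C, D, E; row i has aⱼ where attribute j ∈ Ri, else bᵢⱼ.
Initial tableau (one row per fragment):
  row 1: b11 a2 a3 a4 a5
  row 2: a1 a2 b23 a4 b25
  row 3: a1 a2 a3 a4 b35
Rows 2 and 3 agree on A, B, D; apply A, B, D→C and equate their C entries.
No row becomes fully distinguished — the join is lossy.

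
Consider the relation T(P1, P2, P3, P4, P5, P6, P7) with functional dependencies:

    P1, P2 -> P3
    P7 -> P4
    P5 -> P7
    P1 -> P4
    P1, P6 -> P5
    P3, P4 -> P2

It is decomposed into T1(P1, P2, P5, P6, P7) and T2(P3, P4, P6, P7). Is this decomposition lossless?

Common attributes: T1 ∩ T2 = {P6, P7}.
Closure of {P6, P7}: P7 → P4 applies, adding P4. So (P6, P7)⁺ = {P4, P6, P7}.
The closure contains neither all of T1 = {P1, P2, P5, P6, P7} nor all of T2 = {P3, P4, P6, P7}, so the common attributes are not a superkey of either fragment. The join is lossy.

No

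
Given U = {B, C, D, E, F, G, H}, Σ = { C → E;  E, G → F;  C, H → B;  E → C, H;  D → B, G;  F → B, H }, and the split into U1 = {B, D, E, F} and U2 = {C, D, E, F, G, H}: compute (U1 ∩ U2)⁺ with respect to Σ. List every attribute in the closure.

B, C, D, E, F, G, H

U1 ∩ U2 = {D, E, F}.
E → C, H applies, adding C, H
D → B, G applies, adding B, G
Closure: {B, C, D, E, F, G, H}.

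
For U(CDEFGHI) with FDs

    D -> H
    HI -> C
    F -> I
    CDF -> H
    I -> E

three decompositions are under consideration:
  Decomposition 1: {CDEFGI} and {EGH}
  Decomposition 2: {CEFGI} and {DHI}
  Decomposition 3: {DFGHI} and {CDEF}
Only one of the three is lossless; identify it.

Decomposition 1: common = {EG}, closure = {EG} → lossy.
Decomposition 2: common = {I}, closure = {EI} → lossy.
Decomposition 3: common = {DF}, closure = {CDEFHI} → lossless.

Decomposition 3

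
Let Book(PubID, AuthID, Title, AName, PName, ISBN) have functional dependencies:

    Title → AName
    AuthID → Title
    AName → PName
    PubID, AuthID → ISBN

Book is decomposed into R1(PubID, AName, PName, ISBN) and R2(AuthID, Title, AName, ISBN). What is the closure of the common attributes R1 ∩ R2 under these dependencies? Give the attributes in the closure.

AName, PName, ISBN

R1 ∩ R2 = {AName, ISBN}.
AName → PName applies, adding PName
Closure: {AName, PName, ISBN}.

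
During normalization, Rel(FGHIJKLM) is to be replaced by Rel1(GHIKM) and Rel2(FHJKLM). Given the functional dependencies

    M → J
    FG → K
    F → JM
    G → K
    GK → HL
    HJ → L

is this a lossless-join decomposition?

Common attributes: Rel1 ∩ Rel2 = {HKM}.
Closure of {HKM}: M → J applies, adding J; HJ → L applies, adding L. So (HKM)⁺ = {HJKLM}.
The closure contains neither all of Rel1 = {GHIKM} nor all of Rel2 = {FHJKLM}, so the common attributes are not a superkey of either fragment. The join is lossy.

No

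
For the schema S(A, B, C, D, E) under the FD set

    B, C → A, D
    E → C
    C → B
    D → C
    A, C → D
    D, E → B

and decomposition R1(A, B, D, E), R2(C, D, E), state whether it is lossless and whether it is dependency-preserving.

Lossless test: (D, E)⁺ = {A, B, C, D, E}, which contains all of one fragment — lossless.
Dependency preservation: B, C → A, D; C → B; A, C → D are not contained in any single fragment, but the restricted closure of each left-hand side across the fragments still reaches the right-hand side; the remaining FDs each lie inside some fragment. All dependencies are preserved.

lossless and dependency-preserving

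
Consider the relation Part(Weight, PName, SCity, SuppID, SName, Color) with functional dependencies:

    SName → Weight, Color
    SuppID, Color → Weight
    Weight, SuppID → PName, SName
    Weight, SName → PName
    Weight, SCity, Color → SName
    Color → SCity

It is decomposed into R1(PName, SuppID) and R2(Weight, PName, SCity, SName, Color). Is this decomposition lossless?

Common attributes: R1 ∩ R2 = {PName}.
No dependency enlarges {PName}, so (PName)⁺ = {PName}.
The closure contains neither all of R1 = {PName, SuppID} nor all of R2 = {Weight, PName, SCity, SName, Color}, so the common attributes are not a superkey of either fragment. The join is lossy.

No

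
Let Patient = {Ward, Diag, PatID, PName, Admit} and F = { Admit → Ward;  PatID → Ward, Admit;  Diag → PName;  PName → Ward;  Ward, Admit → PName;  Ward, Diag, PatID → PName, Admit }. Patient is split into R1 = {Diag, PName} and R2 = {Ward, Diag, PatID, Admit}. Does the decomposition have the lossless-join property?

Yes

Common attributes: R1 ∩ R2 = {Diag}.
Closure of {Diag}: Diag → PName applies, adding PName; PName → Ward applies, adding Ward. So (Diag)⁺ = {Ward, Diag, PName}.
This closure contains every attribute of R1, so R1 ∩ R2 → R1. The join is lossless.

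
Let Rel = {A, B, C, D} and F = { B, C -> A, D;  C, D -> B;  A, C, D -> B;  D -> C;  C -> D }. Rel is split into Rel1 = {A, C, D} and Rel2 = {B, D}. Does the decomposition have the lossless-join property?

Common attributes: Rel1 ∩ Rel2 = {D}.
Closure of {D}: D → C applies, adding C; C, D → B applies, adding B; B, C → A, D applies, adding A. So (D)⁺ = {A, B, C, D}.
This closure contains every attribute of Rel1, so Rel1 ∩ Rel2 → Rel1. The join is lossless.

Yes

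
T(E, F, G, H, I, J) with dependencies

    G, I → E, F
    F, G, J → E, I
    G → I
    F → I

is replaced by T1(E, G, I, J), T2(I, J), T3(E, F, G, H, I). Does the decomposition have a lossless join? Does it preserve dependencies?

Lossless test (chase): Rows 1 and 3 agree on G, I; apply G, I→E, F and equate their E, F entries. No row becomes fully distinguished — the join is lossy.
Dependency preservation: F, G, J → E, I is not contained in any single fragment, but the restricted closure of its left-hand side across the fragments still reaches the right-hand side; the remaining FDs each lie inside some fragment. All dependencies are preserved.

lossy but dependency-preserving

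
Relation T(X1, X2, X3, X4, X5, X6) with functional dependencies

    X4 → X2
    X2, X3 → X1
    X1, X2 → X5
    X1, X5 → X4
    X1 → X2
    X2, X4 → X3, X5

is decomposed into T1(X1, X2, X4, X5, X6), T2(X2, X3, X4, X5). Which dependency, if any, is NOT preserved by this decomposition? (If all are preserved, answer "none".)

none

X4 → X2 lies within T1.
X2, X3 → X1: restricted closure across fragments reaches X1.
X1, X2 → X5 lies within T1.
X1, X5 → X4 lies within T1.
X1 → X2 lies within T1.
X2, X4 → X3, X5 lies within T2.
Every dependency is enforceable on the fragments, so the decomposition is dependency-preserving.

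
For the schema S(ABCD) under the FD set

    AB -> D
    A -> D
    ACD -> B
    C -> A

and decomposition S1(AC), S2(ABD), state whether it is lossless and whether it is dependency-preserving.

lossy and not dependency-preserving

Lossless test: (A)⁺ = {AD}, which is a superkey of neither fragment — lossy.
Dependency preservation: the restricted closure of {ACD} across the fragments never reaches {B}, so ACD → B cannot be enforced without a join — not preserved.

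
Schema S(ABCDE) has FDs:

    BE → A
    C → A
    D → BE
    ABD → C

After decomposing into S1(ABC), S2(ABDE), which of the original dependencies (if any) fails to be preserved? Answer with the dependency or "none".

Check ABD → C: no single fragment contains all of {ABCD}, and the restricted closure of {ABD} across the fragments never reaches {C}.
BE → A is preserved.
C → A is preserved.
D → BE is preserved.

ABD → C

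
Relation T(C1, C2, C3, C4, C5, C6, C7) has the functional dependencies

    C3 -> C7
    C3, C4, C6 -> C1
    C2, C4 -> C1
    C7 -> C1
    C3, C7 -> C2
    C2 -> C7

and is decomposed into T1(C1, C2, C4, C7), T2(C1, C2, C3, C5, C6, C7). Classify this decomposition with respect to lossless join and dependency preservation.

lossy but dependency-preserving

Lossless test: (C1, C2, C7)⁺ = {C1, C2, C7}, which is a superkey of neither fragment — lossy.
Dependency preservation: C3, C4, C6 → C1 is not contained in any single fragment, but the restricted closure of its left-hand side across the fragments still reaches the right-hand side; the remaining FDs each lie inside some fragment. All dependencies are preserved.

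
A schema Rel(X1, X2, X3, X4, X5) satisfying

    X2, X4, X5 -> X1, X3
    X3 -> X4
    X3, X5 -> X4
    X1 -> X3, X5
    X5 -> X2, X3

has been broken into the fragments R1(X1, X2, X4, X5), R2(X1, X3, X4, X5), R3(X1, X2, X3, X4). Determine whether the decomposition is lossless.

Chase test. Columns are X1, X2, X3, X4, X5; row i has aⱼ where attribute j ∈ Ri, else bᵢⱼ.
Initial tableau (one row per fragment):
  row 1: a1 a2 b13 a4 a5
  row 2: a1 b22 a3 a4 a5
  row 3: a1 a2 a3 a4 b35
Rows 1 and 2 agree on X1; apply X1→X3, X5 and equate their X3, X5 entries.
Rows 1 and 3 agree on X1; apply X1→X3, X5 and equate their X3, X5 entries.
Rows 1 and 2 agree on X5; apply X5→X2, X3 and equate their X2, X3 entries.
Row 1 is now all distinguished symbols — the join is lossless.

Yes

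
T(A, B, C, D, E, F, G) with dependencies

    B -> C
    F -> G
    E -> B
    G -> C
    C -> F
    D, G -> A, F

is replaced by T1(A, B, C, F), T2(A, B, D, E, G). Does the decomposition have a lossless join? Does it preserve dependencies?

Lossless test: (A, B)⁺ = {A, B, C, F, G}, which contains all of one fragment — lossless.
Dependency preservation: the restricted closure of {F} across the fragments never reaches {G}, so F → G cannot be enforced without a join — not preserved.

lossless but not dependency-preserving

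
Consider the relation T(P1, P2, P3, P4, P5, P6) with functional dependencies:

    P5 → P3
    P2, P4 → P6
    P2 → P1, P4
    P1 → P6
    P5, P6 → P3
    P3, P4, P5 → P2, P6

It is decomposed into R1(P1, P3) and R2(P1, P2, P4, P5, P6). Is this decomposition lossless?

No

Common attributes: R1 ∩ R2 = {P1}.
Closure of {P1}: P1 → P6 applies, adding P6. So (P1)⁺ = {P1, P6}.
The closure contains neither all of R1 = {P1, P3} nor all of R2 = {P1, P2, P4, P5, P6}, so the common attributes are not a superkey of either fragment. The join is lossy.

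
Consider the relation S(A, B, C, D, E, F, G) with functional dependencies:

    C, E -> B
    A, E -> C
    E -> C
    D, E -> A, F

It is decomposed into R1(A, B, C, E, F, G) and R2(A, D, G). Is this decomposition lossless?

Common attributes: R1 ∩ R2 = {A, G}.
No dependency enlarges {A, G}, so (A, G)⁺ = {A, G}.
The closure contains neither all of R1 = {A, B, C, E, F, G} nor all of R2 = {A, D, G}, so the common attributes are not a superkey of either fragment. The join is lossy.

No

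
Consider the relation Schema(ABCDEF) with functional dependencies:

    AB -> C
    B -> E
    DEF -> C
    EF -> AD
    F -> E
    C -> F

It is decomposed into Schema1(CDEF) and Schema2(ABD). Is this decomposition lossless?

No

Common attributes: Schema1 ∩ Schema2 = {D}.
No dependency enlarges {D}, so (D)⁺ = {D}.
The closure contains neither all of Schema1 = {CDEF} nor all of Schema2 = {ABD}, so the common attributes are not a superkey of either fragment. The join is lossy.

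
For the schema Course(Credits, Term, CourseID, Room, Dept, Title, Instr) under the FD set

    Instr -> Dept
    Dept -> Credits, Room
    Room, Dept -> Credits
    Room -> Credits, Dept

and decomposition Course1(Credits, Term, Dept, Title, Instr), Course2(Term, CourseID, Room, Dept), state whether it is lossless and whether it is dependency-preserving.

Lossless test: (Term, Dept)⁺ = {Credits, Term, Room, Dept}, which is a superkey of neither fragment — lossy.
Dependency preservation: Dept → Credits, Room; Room, Dept → Credits; Room → Credits, Dept are not contained in any single fragment, but the restricted closure of each left-hand side across the fragments still reaches the right-hand side; the remaining FDs each lie inside some fragment. All dependencies are preserved.

lossy but dependency-preserving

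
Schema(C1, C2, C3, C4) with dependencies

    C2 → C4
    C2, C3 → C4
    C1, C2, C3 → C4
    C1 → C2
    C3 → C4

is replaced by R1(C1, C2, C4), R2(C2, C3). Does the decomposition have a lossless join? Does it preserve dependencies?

Lossless test: (C2)⁺ = {C2, C4}, which is a superkey of neither fragment — lossy.
Dependency preservation: the restricted closure of {C3} across the fragments never reaches {C4}, so C3 → C4 cannot be enforced without a join — not preserved.

lossy and not dependency-preserving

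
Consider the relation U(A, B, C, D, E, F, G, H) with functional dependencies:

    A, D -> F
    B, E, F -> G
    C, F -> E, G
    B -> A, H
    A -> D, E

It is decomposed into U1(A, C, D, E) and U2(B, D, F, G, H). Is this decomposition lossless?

Common attributes: U1 ∩ U2 = {D}.
No dependency enlarges {D}, so (D)⁺ = {D}.
The closure contains neither all of U1 = {A, C, D, E} nor all of U2 = {B, D, F, G, H}, so the common attributes are not a superkey of either fragment. The join is lossy.

No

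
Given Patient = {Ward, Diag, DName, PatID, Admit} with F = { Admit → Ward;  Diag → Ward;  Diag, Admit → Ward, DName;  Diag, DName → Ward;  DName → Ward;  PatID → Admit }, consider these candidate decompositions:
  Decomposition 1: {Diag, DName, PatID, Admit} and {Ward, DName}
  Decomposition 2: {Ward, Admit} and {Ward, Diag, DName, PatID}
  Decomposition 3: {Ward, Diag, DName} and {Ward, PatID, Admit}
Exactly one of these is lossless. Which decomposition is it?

Decomposition 1: common = {DName}, closure = {Ward, DName} → lossless.
Decomposition 2: common = {Ward}, closure = {Ward} → lossy.
Decomposition 3: common = {Ward}, closure = {Ward} → lossy.

Decomposition 1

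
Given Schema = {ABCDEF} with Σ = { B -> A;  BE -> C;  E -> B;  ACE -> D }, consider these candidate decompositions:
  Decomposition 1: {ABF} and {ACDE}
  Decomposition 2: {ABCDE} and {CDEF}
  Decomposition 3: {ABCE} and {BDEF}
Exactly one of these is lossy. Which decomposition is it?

Decomposition 1

Decomposition 1: common = {A}, closure = {A} → lossy.
Decomposition 2: common = {CDE}, closure = {ABCDE} → lossless.
Decomposition 3: common = {BE}, closure = {ABCDE} → lossless.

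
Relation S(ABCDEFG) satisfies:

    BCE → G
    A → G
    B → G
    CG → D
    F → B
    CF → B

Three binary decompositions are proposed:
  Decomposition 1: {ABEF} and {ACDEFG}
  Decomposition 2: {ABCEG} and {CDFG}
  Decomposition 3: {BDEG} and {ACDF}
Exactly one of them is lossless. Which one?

Decomposition 1: common = {AEF}, closure = {ABEFG} → lossless.
Decomposition 2: common = {CG}, closure = {CDG} → lossy.
Decomposition 3: common = {D}, closure = {D} → lossy.

Decomposition 1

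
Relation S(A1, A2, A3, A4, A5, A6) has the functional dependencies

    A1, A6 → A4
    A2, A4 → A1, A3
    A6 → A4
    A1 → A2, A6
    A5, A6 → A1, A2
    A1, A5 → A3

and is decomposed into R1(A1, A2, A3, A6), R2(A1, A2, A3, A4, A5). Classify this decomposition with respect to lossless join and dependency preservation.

lossless but not dependency-preserving

Lossless test: (A1, A2, A3)⁺ = {A1, A2, A3, A4, A6}, which contains all of one fragment — lossless.
Dependency preservation: the restricted closure of {A6} across the fragments never reaches {A4}, so A6 → A4 cannot be enforced without a join — not preserved.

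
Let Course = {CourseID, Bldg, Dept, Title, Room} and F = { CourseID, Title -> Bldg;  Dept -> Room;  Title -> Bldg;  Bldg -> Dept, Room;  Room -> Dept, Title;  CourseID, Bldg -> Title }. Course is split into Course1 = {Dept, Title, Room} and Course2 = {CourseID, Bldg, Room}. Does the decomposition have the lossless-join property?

Yes

Common attributes: Course1 ∩ Course2 = {Room}.
Closure of {Room}: Room → Dept, Title applies, adding Dept, Title; Title → Bldg applies, adding Bldg. So (Room)⁺ = {Bldg, Dept, Title, Room}.
This closure contains every attribute of Course1, so Course1 ∩ Course2 → Course1. The join is lossless.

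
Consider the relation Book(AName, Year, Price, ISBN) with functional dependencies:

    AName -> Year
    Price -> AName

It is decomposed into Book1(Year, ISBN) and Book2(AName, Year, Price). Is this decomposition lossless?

No

Common attributes: Book1 ∩ Book2 = {Year}.
No dependency enlarges {Year}, so (Year)⁺ = {Year}.
The closure contains neither all of Book1 = {Year, ISBN} nor all of Book2 = {AName, Year, Price}, so the common attributes are not a superkey of either fragment. The join is lossy.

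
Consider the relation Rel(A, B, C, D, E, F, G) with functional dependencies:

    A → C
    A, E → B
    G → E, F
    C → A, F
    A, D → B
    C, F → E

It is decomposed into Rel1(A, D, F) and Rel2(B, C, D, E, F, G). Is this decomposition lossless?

No

Common attributes: Rel1 ∩ Rel2 = {D, F}.
No dependency enlarges {D, F}, so (D, F)⁺ = {D, F}.
The closure contains neither all of Rel1 = {A, D, F} nor all of Rel2 = {B, C, D, E, F, G}, so the common attributes are not a superkey of either fragment. The join is lossy.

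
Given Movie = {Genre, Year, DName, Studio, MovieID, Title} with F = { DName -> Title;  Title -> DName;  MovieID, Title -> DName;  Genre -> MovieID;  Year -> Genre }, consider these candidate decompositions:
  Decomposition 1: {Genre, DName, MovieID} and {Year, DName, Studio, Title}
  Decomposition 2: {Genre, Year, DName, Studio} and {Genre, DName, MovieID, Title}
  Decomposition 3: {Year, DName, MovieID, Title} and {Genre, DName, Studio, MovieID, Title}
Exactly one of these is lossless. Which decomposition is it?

Decomposition 2

Decomposition 1: common = {DName}, closure = {DName, Title} → lossy.
Decomposition 2: common = {Genre, DName}, closure = {Genre, DName, MovieID, Title} → lossless.
Decomposition 3: common = {DName, MovieID, Title}, closure = {DName, MovieID, Title} → lossy.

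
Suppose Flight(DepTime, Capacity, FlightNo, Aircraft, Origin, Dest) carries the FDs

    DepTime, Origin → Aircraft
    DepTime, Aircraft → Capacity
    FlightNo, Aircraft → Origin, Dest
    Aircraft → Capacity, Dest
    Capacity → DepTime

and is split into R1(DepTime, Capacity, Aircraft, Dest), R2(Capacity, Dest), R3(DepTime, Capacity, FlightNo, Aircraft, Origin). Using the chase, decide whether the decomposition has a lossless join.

Chase test. Columns are DepTime, Capacity, FlightNo, Aircraft, Origin, Dest; row i has aⱼ where attribute j ∈ Ri, else bᵢⱼ.
Initial tableau (one row per fragment):
  row 1: a1 a2 b13 a4 b15 a6
  row 2: b21 a2 b23 b24 b25 a6
  row 3: a1 a2 a3 a4 a5 b36
Rows 1 and 3 agree on Aircraft; apply Aircraft→Capacity, Dest and equate their Capacity, Dest entries.
Rows 1 and 2 agree on Capacity; apply Capacity→DepTime and equate their DepTime entries.
Row 3 is now all distinguished symbols — the join is lossless.

Yes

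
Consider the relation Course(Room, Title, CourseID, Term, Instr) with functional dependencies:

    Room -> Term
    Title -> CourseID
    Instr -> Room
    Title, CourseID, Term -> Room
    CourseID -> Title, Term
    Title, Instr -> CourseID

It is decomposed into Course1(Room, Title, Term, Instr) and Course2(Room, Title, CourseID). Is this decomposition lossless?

Common attributes: Course1 ∩ Course2 = {Room, Title}.
Closure of {Room, Title}: Room → Term applies, adding Term; Title → CourseID applies, adding CourseID. So (Room, Title)⁺ = {Room, Title, CourseID, Term}.
This closure contains every attribute of Course2, so Course1 ∩ Course2 → Course2. The join is lossless.

Yes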